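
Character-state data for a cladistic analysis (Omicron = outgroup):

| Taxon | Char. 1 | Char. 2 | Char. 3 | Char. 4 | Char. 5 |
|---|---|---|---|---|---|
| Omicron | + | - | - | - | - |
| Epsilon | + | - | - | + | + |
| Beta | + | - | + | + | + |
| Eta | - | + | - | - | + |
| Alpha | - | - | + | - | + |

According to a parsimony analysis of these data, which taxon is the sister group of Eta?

Character polarity is set by the outgroup: the derived state is whichever differs from the outgroup's state, so for Char. 1 the derived state is '-', and for the remaining characters it is '+'.
Only Alpha and Eta show the derived state '-' for Char. 1, supporting them as a clade.
Char. 2 (derived state '+') is unique to Eta (autapomorphy; uninformative for grouping).
Char. 3 groups Alpha and Beta, which is incompatible with the clades supported by the remaining characters; treating it as convergent (homoplasy) costs fewer steps than any alternative tree.
Char. 4: derived state '+' in Beta and Epsilon only — synapomorphy for {Beta, Epsilon}.
Char. 5 (derived state '+') is shared by all ingroup taxa — unites the whole ingroup.
Most parsimonious ingroup topology: ((Epsilon,Beta),(Eta,Alpha)).
Eta and Alpha form a cherry on this tree, so they are sister taxa.

Alpha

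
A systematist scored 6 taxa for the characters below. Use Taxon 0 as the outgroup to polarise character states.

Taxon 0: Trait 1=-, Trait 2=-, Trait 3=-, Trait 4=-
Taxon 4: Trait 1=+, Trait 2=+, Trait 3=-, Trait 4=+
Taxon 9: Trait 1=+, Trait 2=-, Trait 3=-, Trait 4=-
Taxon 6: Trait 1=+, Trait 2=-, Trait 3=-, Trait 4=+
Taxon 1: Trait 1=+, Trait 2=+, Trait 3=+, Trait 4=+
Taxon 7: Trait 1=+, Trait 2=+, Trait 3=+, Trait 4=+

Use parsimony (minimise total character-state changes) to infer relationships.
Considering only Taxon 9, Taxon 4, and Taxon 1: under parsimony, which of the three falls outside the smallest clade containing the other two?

The outgroup has state '-' for every character, so '+' is the derived state throughout.
All ingroup taxa share the derived state '+' for Trait 1; it defines the ingroup but does not resolve relationships within it.
Only Taxon 1, Taxon 4, and Taxon 7 show the derived state '+' for Trait 2, supporting them as a clade.
Trait 3: derived state '+' in Taxon 1 and Taxon 7 only — synapomorphy for {Taxon 1, Taxon 7}.
Only Taxon 1, Taxon 4, Taxon 6, and Taxon 7 show the derived state '+' for Trait 4, supporting them as a clade.
Most parsimonious ingroup topology: (((Taxon 4,(Taxon 1,Taxon 7)),Taxon 6),Taxon 9).
Taxon 1 and Taxon 4 share a more recent common ancestor with each other than either does with Taxon 9, so Taxon 9 is the least closely related of the three.

Taxon 9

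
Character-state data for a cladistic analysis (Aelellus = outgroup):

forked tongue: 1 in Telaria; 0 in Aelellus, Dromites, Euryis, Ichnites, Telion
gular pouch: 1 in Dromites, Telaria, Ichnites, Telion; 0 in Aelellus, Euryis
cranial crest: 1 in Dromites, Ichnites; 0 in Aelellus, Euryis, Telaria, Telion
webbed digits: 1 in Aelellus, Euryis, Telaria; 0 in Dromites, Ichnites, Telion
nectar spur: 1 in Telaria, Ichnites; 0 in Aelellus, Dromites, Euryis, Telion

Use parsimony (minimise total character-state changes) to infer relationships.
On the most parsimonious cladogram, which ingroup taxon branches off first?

Euryis

Character polarity is set by the outgroup: the derived state is whichever differs from the outgroup's state, so for webbed digits the derived state is '0', and for the remaining characters it is '1'.
forked tongue: derived state '1' in Telaria only — an autapomorphy, so it tells us nothing about relationships among taxa.
Only Dromites, Ichnites, Telaria, and Telion show the derived state '1' for gular pouch, supporting them as a clade.
Only Dromites and Ichnites show the derived state '1' for cranial crest, supporting them as a clade.
webbed digits: derived state '0' in Dromites, Ichnites, and Telion only — synapomorphy for {Dromites, Ichnites, Telion}.
nectar spur groups Ichnites and Telaria, which is incompatible with the clades supported by the remaining characters; treating it as convergent (homoplasy) costs fewer steps than any alternative tree.
Most parsimonious ingroup topology: ((((Dromites,Ichnites),Telion),Telaria),Euryis).
Euryis is sister to the clade containing all other ingroup taxa, so it is the earliest-diverging (most basal) ingroup lineage.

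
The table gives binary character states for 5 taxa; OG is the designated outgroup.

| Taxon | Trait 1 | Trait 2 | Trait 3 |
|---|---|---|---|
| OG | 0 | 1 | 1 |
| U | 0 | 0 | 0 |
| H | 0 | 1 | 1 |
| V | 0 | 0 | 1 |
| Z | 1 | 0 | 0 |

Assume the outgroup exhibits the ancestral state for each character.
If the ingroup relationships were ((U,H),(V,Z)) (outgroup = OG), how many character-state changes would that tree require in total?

Map each character onto ((U,H),(V,Z)) (rooted by OG) and count the minimum state changes it requires (Fitch parsimony):
Trait 1: 1; Trait 2: 2; Trait 3: 2.
Total tree length = 5.

5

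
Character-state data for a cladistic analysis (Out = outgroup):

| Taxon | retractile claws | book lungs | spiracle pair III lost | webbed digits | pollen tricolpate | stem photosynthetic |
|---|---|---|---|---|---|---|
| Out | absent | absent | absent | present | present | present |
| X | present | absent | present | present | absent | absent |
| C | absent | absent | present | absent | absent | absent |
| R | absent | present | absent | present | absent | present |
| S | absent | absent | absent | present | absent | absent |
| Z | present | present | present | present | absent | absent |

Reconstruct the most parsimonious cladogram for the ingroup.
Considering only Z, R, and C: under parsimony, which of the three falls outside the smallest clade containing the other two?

R

Character polarity is set by the outgroup: the derived state is whichever differs from the outgroup's state, so for webbed digits, pollen tricolpate, stem photosynthetic the derived state is 'absent', and for the remaining characters it is 'present'.
Only X and Z show the derived state 'present' for retractile claws, supporting them as a clade.
book lungs groups R and Z, which is incompatible with the clades supported by the remaining characters; treating it as convergent (homoplasy) costs fewer steps than any alternative tree.
Only C, X, and Z show the derived state 'present' for spiracle pair III lost, supporting them as a clade.
webbed digits: derived state 'absent' in C only — an autapomorphy, so it tells us nothing about relationships among taxa.
pollen tricolpate (derived state 'absent') is shared by all ingroup taxa — unites the whole ingroup.
stem photosynthetic (derived state 'absent') is shared by C, S, X, and Z — a synapomorphy uniting that clade.
Most parsimonious ingroup topology: ((((X,Z),C),S),R).
Z and C share a more recent common ancestor with each other than either does with R, so R is the least closely related of the three.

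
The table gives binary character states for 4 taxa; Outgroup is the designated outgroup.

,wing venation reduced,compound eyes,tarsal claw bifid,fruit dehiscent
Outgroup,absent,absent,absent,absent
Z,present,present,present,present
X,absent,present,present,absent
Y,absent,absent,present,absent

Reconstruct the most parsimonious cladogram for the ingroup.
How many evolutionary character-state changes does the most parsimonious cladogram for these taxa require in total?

4

The outgroup has state 'absent' for every character, so 'present' is the derived state throughout.
wing venation reduced: derived state 'present' in Z only — an autapomorphy, so it tells us nothing about relationships among taxa.
Only X and Z show the derived state 'present' for compound eyes, supporting them as a clade.
All ingroup taxa share the derived state 'present' for tarsal claw bifid; it defines the ingroup but does not resolve relationships within it.
fruit dehiscent: derived state 'present' in Z only — an autapomorphy, so it tells us nothing about relationships among taxa.
Most parsimonious ingroup topology: ((Z,X),Y).
Changes per character on this tree: wing venation reduced: 1; compound eyes: 1; tarsal claw bifid: 1; fruit dehiscent: 1.
Total = 4.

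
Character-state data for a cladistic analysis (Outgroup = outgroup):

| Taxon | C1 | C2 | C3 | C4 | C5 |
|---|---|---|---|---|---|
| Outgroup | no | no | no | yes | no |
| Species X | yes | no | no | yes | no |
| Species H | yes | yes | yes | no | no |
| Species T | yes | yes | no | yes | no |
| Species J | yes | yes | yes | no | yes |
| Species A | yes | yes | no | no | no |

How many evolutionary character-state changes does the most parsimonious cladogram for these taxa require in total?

Character polarity is set by the outgroup: the derived state is whichever differs from the outgroup's state, so for C4 the derived state is 'no', and for the remaining characters it is 'yes'.
C1 (derived state 'yes') is shared by all ingroup taxa — unites the whole ingroup.
C2 (derived state 'yes') is shared by Species A, Species H, Species J, and Species T — a synapomorphy uniting that clade.
Only Species H and Species J show the derived state 'yes' for C3, supporting them as a clade.
Only Species A, Species H, and Species J show the derived state 'no' for C4, supporting them as a clade.
C5: derived state 'yes' in Species J only — an autapomorphy, so it tells us nothing about relationships among taxa.
Most parsimonious ingroup topology: (Species X,(((Species H,Species J),Species A),Species T)).
Changes per character on this tree: C1: 1; C2: 1; C3: 1; C4: 1; C5: 1.
Total = 5.

5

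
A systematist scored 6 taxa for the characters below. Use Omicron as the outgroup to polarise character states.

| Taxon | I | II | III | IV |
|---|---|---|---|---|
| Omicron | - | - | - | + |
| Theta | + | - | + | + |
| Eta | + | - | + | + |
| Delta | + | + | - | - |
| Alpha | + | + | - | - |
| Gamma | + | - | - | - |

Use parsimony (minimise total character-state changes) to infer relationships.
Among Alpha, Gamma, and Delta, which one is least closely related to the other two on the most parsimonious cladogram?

Gamma

Character polarity is set by the outgroup: the derived state is whichever differs from the outgroup's state, so for IV the derived state is '-', and for the remaining characters it is '+'.
All ingroup taxa share the derived state '+' for I; it defines the ingroup but does not resolve relationships within it.
Only Alpha and Delta show the derived state '+' for II, supporting them as a clade.
Only Eta and Theta show the derived state '+' for III, supporting them as a clade.
IV (derived state '-') is shared by Alpha, Delta, and Gamma — a synapomorphy uniting that clade.
Most parsimonious ingroup topology: ((Theta,Eta),((Delta,Alpha),Gamma)).
Alpha and Delta share a more recent common ancestor with each other than either does with Gamma, so Gamma is the least closely related of the three.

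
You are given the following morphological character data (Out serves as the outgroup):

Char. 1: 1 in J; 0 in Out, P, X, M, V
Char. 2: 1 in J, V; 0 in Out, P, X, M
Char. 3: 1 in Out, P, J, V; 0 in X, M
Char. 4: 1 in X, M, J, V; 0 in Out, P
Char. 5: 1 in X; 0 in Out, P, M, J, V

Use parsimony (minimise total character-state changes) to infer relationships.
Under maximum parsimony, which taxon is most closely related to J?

Character polarity is set by the outgroup: the derived state is whichever differs from the outgroup's state, so for Char. 3 the derived state is '0', and for the remaining characters it is '1'.
Char. 1 (derived state '1') is unique to J (autapomorphy; uninformative for grouping).
Only J and V show the derived state '1' for Char. 2, supporting them as a clade.
Only M and X show the derived state '0' for Char. 3, supporting them as a clade.
Char. 4: derived state '1' in J, M, V, and X only — synapomorphy for {J, M, V, X}.
Char. 5 (derived state '1') is unique to X (autapomorphy; uninformative for grouping).
Most parsimonious ingroup topology: (P,((X,M),(J,V))).
J and V form a cherry on this tree, so they are sister taxa.

V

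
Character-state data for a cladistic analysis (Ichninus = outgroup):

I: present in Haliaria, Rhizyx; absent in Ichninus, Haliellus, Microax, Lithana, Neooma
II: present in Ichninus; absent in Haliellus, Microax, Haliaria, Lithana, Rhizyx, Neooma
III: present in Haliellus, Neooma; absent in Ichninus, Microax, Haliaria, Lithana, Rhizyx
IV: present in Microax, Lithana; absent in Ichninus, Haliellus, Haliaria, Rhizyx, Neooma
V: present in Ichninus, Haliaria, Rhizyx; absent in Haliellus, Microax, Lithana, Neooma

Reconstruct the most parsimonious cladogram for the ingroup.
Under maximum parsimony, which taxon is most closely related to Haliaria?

Rhizyx

Character polarity is set by the outgroup: the derived state is whichever differs from the outgroup's state, so for II, V the derived state is 'absent', and for the remaining characters it is 'present'.
I (derived state 'present') is shared by Haliaria and Rhizyx — a synapomorphy uniting that clade.
All ingroup taxa share the derived state 'absent' for II; it defines the ingroup but does not resolve relationships within it.
III (derived state 'present') is shared by Haliellus and Neooma — a synapomorphy uniting that clade.
IV (derived state 'present') is shared by Lithana and Microax — a synapomorphy uniting that clade.
V: derived state 'absent' in Haliellus, Lithana, Microax, and Neooma only — synapomorphy for {Haliellus, Lithana, Microax, Neooma}.
Most parsimonious ingroup topology: (((Haliellus,Neooma),(Microax,Lithana)),(Haliaria,Rhizyx)).
Haliaria and Rhizyx form a cherry on this tree, so they are sister taxa.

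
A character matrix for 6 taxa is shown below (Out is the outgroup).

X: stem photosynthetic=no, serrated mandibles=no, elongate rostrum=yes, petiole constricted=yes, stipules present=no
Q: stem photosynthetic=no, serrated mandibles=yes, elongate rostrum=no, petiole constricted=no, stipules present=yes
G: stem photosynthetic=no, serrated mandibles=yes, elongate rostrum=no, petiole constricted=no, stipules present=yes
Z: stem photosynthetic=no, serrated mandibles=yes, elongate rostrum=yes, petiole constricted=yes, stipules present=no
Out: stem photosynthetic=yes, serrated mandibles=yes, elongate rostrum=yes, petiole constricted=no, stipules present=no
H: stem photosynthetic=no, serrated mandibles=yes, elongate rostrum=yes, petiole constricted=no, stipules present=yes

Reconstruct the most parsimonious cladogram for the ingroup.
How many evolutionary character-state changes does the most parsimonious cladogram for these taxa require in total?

5

Character polarity is set by the outgroup: the derived state is whichever differs from the outgroup's state, so for stem photosynthetic, serrated mandibles, elongate rostrum the derived state is 'no', and for the remaining characters it is 'yes'.
stem photosynthetic (derived state 'no') is shared by all ingroup taxa — unites the whole ingroup.
serrated mandibles (derived state 'no') is unique to X (autapomorphy; uninformative for grouping).
elongate rostrum (derived state 'no') is shared by G and Q — a synapomorphy uniting that clade.
petiole constricted (derived state 'yes') is shared by X and Z — a synapomorphy uniting that clade.
stipules present: derived state 'yes' in G, H, and Q only — synapomorphy for {G, H, Q}.
Most parsimonious ingroup topology: ((Z,X),((G,Q),H)).
Changes per character on this tree: stem photosynthetic: 1; serrated mandibles: 1; elongate rostrum: 1; petiole constricted: 1; stipules present: 1.
Total = 5.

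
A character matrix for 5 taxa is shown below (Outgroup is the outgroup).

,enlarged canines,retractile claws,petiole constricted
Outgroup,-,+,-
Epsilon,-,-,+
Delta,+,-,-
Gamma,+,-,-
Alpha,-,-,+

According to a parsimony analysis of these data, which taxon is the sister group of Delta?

Gamma

Character polarity is set by the outgroup: the derived state is whichever differs from the outgroup's state, so for retractile claws the derived state is '-', and for the remaining characters it is '+'.
enlarged canines (derived state '+') is shared by Delta and Gamma — a synapomorphy uniting that clade.
All ingroup taxa share the derived state '-' for retractile claws; it defines the ingroup but does not resolve relationships within it.
Only Alpha and Epsilon show the derived state '+' for petiole constricted, supporting them as a clade.
Most parsimonious ingroup topology: ((Epsilon,Alpha),(Delta,Gamma)).
Delta and Gamma form a cherry on this tree, so they are sister taxa.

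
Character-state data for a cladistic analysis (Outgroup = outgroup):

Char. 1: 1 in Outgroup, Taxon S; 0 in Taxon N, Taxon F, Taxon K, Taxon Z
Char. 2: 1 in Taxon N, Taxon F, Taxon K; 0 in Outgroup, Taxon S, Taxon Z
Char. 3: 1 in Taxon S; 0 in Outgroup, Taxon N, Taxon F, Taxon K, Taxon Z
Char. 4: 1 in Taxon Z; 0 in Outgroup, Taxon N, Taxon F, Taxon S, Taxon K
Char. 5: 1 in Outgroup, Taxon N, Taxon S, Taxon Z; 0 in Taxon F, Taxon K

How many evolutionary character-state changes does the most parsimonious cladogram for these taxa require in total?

Character polarity is set by the outgroup: the derived state is whichever differs from the outgroup's state, so for Char. 1, Char. 5 the derived state is '0', and for the remaining characters it is '1'.
Char. 1: derived state '0' in Taxon F, Taxon K, Taxon N, and Taxon Z only — synapomorphy for {Taxon F, Taxon K, Taxon N, Taxon Z}.
Char. 2 (derived state '1') is shared by Taxon F, Taxon K, and Taxon N — a synapomorphy uniting that clade.
Char. 3 (derived state '1') is unique to Taxon S (autapomorphy; uninformative for grouping).
Char. 4: derived state '1' in Taxon Z only — an autapomorphy, so it tells us nothing about relationships among taxa.
Char. 5: derived state '0' in Taxon F and Taxon K only — synapomorphy for {Taxon F, Taxon K}.
Most parsimonious ingroup topology: (((Taxon N,(Taxon F,Taxon K)),Taxon Z),Taxon S).
Changes per character on this tree: Char. 1: 1; Char. 2: 1; Char. 3: 1; Char. 4: 1; Char. 5: 1.
Total = 5.

5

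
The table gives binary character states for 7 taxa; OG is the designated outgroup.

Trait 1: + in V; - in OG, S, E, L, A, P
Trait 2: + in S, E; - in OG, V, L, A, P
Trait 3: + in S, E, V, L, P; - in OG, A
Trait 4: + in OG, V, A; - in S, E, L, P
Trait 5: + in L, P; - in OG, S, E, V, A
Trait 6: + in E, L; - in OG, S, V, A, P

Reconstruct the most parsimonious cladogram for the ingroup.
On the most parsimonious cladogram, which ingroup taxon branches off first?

Character polarity is set by the outgroup: the derived state is whichever differs from the outgroup's state, so for Trait 4 the derived state is '-', and for the remaining characters it is '+'.
Trait 1 (derived state '+') is unique to V (autapomorphy; uninformative for grouping).
Trait 2 (derived state '+') is shared by E and S — a synapomorphy uniting that clade.
Trait 3 (derived state '+') is shared by E, L, P, S, and V — a synapomorphy uniting that clade.
Only E, L, P, and S show the derived state '-' for Trait 4, supporting them as a clade.
Trait 5 (derived state '+') is shared by L and P — a synapomorphy uniting that clade.
Trait 6 (state '+') occurs in E and L but conflicts with the nesting implied by the other characters — most parsimoniously interpreted as homoplasy.
Most parsimonious ingroup topology: ((((S,E),(L,P)),V),A).
A is sister to the clade containing all other ingroup taxa, so it is the earliest-diverging (most basal) ingroup lineage.

A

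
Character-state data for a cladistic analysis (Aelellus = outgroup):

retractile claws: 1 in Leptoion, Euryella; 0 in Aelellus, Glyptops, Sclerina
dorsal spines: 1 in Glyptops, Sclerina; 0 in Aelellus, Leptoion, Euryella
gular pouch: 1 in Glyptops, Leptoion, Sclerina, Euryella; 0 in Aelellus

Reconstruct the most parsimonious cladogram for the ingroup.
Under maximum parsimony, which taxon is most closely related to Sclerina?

Glyptops

The outgroup has state '0' for every character, so '1' is the derived state throughout.
retractile claws: derived state '1' in Euryella and Leptoion only — synapomorphy for {Euryella, Leptoion}.
dorsal spines: derived state '1' in Glyptops and Sclerina only — synapomorphy for {Glyptops, Sclerina}.
gular pouch (derived state '1') is shared by all ingroup taxa — unites the whole ingroup.
Most parsimonious ingroup topology: ((Glyptops,Sclerina),(Leptoion,Euryella)).
Sclerina and Glyptops form a cherry on this tree, so they are sister taxa.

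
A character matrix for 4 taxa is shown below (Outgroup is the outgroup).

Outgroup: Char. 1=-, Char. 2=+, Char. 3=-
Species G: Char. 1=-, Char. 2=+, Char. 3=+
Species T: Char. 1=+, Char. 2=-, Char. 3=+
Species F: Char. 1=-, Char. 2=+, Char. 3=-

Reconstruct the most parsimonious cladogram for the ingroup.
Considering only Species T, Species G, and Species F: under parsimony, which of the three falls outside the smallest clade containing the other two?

Species F

Character polarity is set by the outgroup: the derived state is whichever differs from the outgroup's state, so for Char. 2 the derived state is '-', and for the remaining characters it is '+'.
Char. 1: derived state '+' in Species T only — an autapomorphy, so it tells us nothing about relationships among taxa.
Char. 2 (derived state '-') is unique to Species T (autapomorphy; uninformative for grouping).
Char. 3: derived state '+' in Species G and Species T only — synapomorphy for {Species G, Species T}.
Most parsimonious ingroup topology: ((Species G,Species T),Species F).
Species G and Species T share a more recent common ancestor with each other than either does with Species F, so Species F is the least closely related of the three.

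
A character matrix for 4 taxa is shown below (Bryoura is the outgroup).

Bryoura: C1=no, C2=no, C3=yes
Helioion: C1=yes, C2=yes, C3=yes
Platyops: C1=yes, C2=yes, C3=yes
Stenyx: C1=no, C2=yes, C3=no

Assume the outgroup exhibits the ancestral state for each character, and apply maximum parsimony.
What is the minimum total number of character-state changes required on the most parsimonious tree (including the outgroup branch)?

3

Character polarity is set by the outgroup: the derived state is whichever differs from the outgroup's state, so for C3 the derived state is 'no', and for the remaining characters it is 'yes'.
C1: derived state 'yes' in Helioion and Platyops only — synapomorphy for {Helioion, Platyops}.
All ingroup taxa share the derived state 'yes' for C2; it defines the ingroup but does not resolve relationships within it.
C3: derived state 'no' in Stenyx only — an autapomorphy, so it tells us nothing about relationships among taxa.
Most parsimonious ingroup topology: ((Helioion,Platyops),Stenyx).
Changes per character on this tree: C1: 1; C2: 1; C3: 1.
Total = 3.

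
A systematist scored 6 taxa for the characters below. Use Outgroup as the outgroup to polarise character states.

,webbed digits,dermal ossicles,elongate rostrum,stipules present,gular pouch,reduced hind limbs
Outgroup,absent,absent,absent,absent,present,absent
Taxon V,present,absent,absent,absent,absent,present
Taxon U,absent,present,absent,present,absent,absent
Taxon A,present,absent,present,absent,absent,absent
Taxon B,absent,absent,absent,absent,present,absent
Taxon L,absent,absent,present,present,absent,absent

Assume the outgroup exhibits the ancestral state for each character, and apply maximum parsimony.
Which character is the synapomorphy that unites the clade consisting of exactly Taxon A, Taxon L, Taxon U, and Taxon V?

Character polarity is set by the outgroup: the derived state is whichever differs from the outgroup's state, so for gular pouch the derived state is 'absent', and for the remaining characters it is 'present'.
webbed digits: derived state 'present' in Taxon A and Taxon V only — synapomorphy for {Taxon A, Taxon V}.
dermal ossicles: derived state 'present' in Taxon U only — an autapomorphy, so it tells us nothing about relationships among taxa.
elongate rostrum (state 'present') occurs in Taxon A and Taxon L but conflicts with the nesting implied by the other characters — most parsimoniously interpreted as homoplasy.
stipules present: derived state 'present' in Taxon L and Taxon U only — synapomorphy for {Taxon L, Taxon U}.
gular pouch (derived state 'absent') is shared by Taxon A, Taxon L, Taxon U, and Taxon V — a synapomorphy uniting that clade.
reduced hind limbs: derived state 'present' in Taxon V only — an autapomorphy, so it tells us nothing about relationships among taxa.
Most parsimonious ingroup topology: (((Taxon V,Taxon A),(Taxon U,Taxon L)),Taxon B).
The clade {Taxon A, Taxon L, Taxon U, Taxon V} is supported by gular pouch: its derived state 'absent' occurs in exactly those taxa and in no other taxon (including the outgroup).

gular pouch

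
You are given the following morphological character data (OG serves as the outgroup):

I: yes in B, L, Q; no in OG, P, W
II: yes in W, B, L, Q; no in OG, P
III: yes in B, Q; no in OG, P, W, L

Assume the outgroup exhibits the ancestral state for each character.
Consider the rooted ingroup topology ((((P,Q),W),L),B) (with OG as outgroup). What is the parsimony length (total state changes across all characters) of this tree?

7

Map each character onto ((((P,Q),W),L),B) (rooted by OG) and count the minimum state changes it requires (Fitch parsimony):
I: 3; II: 2; III: 2.
Total tree length = 7.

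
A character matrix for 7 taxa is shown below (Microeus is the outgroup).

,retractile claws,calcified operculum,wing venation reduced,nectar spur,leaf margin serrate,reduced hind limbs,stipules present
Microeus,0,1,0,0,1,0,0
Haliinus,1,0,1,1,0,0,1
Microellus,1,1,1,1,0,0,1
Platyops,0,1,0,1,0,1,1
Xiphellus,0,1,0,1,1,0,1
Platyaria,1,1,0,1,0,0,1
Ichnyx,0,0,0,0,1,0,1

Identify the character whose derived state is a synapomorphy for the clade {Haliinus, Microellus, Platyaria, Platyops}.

Character polarity is set by the outgroup: the derived state is whichever differs from the outgroup's state, so for calcified operculum, leaf margin serrate the derived state is '0', and for the remaining characters it is '1'.
retractile claws: derived state '1' in Haliinus, Microellus, and Platyaria only — synapomorphy for {Haliinus, Microellus, Platyaria}.
calcified operculum (state '0') occurs in Haliinus and Ichnyx but conflicts with the nesting implied by the other characters — most parsimoniously interpreted as homoplasy.
wing venation reduced (derived state '1') is shared by Haliinus and Microellus — a synapomorphy uniting that clade.
nectar spur (derived state '1') is shared by Haliinus, Microellus, Platyaria, Platyops, and Xiphellus — a synapomorphy uniting that clade.
Only Haliinus, Microellus, Platyaria, and Platyops show the derived state '0' for leaf margin serrate, supporting them as a clade.
reduced hind limbs: derived state '1' in Platyops only — an autapomorphy, so it tells us nothing about relationships among taxa.
stipules present (derived state '1') is shared by all ingroup taxa — unites the whole ingroup.
Most parsimonious ingroup topology: (((((Haliinus,Microellus),Platyaria),Platyops),Xiphellus),Ichnyx).
The clade {Haliinus, Microellus, Platyaria, Platyops} is supported by leaf margin serrate: its derived state '0' occurs in exactly those taxa and in no other taxon (including the outgroup).

leaf margin serrate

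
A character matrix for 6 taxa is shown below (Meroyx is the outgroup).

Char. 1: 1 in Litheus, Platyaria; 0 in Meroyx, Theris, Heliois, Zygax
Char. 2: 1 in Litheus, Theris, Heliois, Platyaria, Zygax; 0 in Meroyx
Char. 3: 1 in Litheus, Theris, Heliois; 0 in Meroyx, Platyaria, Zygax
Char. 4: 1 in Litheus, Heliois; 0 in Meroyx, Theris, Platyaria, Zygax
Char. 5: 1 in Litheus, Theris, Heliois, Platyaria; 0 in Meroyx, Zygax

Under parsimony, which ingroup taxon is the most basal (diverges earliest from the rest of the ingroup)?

Zygax

The outgroup has state '0' for every character, so '1' is the derived state throughout.
Char. 1 (state '1') occurs in Litheus and Platyaria but conflicts with the nesting implied by the other characters — most parsimoniously interpreted as homoplasy.
Char. 2 (derived state '1') is shared by all ingroup taxa — unites the whole ingroup.
Char. 3 (derived state '1') is shared by Heliois, Litheus, and Theris — a synapomorphy uniting that clade.
Char. 4 (derived state '1') is shared by Heliois and Litheus — a synapomorphy uniting that clade.
Only Heliois, Litheus, Platyaria, and Theris show the derived state '1' for Char. 5, supporting them as a clade.
Most parsimonious ingroup topology: ((((Litheus,Heliois),Theris),Platyaria),Zygax).
Zygax is sister to the clade containing all other ingroup taxa, so it is the earliest-diverging (most basal) ingroup lineage.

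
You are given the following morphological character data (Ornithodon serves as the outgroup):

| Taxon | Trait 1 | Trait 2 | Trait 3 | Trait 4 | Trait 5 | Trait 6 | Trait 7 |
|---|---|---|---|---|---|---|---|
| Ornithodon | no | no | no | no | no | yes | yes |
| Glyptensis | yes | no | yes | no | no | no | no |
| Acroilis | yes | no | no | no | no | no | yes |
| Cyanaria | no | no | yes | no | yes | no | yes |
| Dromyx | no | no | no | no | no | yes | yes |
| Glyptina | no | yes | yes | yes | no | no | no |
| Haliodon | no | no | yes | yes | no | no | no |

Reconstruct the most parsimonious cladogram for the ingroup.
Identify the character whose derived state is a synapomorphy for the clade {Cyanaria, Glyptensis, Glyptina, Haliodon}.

Character polarity is set by the outgroup: the derived state is whichever differs from the outgroup's state, so for Trait 6, Trait 7 the derived state is 'no', and for the remaining characters it is 'yes'.
Trait 1 groups Acroilis and Glyptensis, which is incompatible with the clades supported by the remaining characters; treating it as convergent (homoplasy) costs fewer steps than any alternative tree.
Trait 2 (derived state 'yes') is unique to Glyptina (autapomorphy; uninformative for grouping).
Only Cyanaria, Glyptensis, Glyptina, and Haliodon show the derived state 'yes' for Trait 3, supporting them as a clade.
Trait 4 (derived state 'yes') is shared by Glyptina and Haliodon — a synapomorphy uniting that clade.
Trait 5 (derived state 'yes') is unique to Cyanaria (autapomorphy; uninformative for grouping).
Trait 6: derived state 'no' in Acroilis, Cyanaria, Glyptensis, Glyptina, and Haliodon only — synapomorphy for {Acroilis, Cyanaria, Glyptensis, Glyptina, Haliodon}.
Trait 7 (derived state 'no') is shared by Glyptensis, Glyptina, and Haliodon — a synapomorphy uniting that clade.
Most parsimonious ingroup topology: ((((Glyptensis,(Glyptina,Haliodon)),Cyanaria),Acroilis),Dromyx).
The clade {Cyanaria, Glyptensis, Glyptina, Haliodon} is supported by Trait 3: its derived state 'yes' occurs in exactly those taxa and in no other taxon (including the outgroup).

Trait 3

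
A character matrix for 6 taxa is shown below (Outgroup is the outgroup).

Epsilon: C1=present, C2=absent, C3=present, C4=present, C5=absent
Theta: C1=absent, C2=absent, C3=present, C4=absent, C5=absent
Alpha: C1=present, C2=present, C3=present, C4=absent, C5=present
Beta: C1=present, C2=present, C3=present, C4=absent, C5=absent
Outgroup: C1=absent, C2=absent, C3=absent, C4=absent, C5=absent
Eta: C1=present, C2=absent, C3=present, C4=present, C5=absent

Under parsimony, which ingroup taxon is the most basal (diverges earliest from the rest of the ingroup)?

Theta

The outgroup has state 'absent' for every character, so 'present' is the derived state throughout.
C1: derived state 'present' in Alpha, Beta, Epsilon, and Eta only — synapomorphy for {Alpha, Beta, Epsilon, Eta}.
C2: derived state 'present' in Alpha and Beta only — synapomorphy for {Alpha, Beta}.
C3 (derived state 'present') is shared by all ingroup taxa — unites the whole ingroup.
C4 (derived state 'present') is shared by Epsilon and Eta — a synapomorphy uniting that clade.
C5: derived state 'present' in Alpha only — an autapomorphy, so it tells us nothing about relationships among taxa.
Most parsimonious ingroup topology: (((Epsilon,Eta),(Beta,Alpha)),Theta).
Theta is sister to the clade containing all other ingroup taxa, so it is the earliest-diverging (most basal) ingroup lineage.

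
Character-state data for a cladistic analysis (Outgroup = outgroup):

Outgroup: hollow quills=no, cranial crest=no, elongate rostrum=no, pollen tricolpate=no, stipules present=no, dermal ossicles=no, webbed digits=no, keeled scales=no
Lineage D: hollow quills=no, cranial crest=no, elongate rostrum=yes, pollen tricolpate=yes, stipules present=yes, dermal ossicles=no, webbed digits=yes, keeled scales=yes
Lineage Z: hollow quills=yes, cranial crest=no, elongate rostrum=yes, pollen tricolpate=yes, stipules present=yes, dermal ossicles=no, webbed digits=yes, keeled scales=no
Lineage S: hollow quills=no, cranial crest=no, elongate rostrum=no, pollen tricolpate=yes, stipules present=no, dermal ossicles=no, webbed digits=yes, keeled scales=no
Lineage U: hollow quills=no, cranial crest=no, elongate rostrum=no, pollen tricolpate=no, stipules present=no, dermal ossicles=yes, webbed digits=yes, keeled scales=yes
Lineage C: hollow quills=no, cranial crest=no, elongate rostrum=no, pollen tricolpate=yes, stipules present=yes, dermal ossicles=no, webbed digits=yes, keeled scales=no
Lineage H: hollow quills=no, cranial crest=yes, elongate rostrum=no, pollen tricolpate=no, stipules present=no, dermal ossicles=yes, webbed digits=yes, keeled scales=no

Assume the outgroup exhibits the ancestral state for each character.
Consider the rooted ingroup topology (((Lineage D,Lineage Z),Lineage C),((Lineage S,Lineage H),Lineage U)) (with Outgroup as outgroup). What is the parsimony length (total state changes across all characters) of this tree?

Map each character onto (((Lineage D,Lineage Z),Lineage C),((Lineage S,Lineage H),Lineage U)) (rooted by Outgroup) and count the minimum state changes it requires (Fitch parsimony):
hollow quills: 1; cranial crest: 1; elongate rostrum: 1; pollen tricolpate: 2; stipules present: 1; dermal ossicles: 2; webbed digits: 1; keeled scales: 2.
Total tree length = 11.

11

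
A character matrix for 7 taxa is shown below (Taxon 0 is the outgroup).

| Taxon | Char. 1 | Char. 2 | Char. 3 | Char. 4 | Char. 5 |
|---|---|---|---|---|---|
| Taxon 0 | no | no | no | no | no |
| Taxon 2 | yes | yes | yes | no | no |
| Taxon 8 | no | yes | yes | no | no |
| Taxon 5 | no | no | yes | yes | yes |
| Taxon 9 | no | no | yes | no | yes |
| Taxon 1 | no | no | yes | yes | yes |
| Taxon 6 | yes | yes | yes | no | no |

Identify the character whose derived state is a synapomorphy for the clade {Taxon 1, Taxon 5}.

The outgroup has state 'no' for every character, so 'yes' is the derived state throughout.
Char. 1: derived state 'yes' in Taxon 2 and Taxon 6 only — synapomorphy for {Taxon 2, Taxon 6}.
Only Taxon 2, Taxon 6, and Taxon 8 show the derived state 'yes' for Char. 2, supporting them as a clade.
Char. 3 (derived state 'yes') is shared by all ingroup taxa — unites the whole ingroup.
Only Taxon 1 and Taxon 5 show the derived state 'yes' for Char. 4, supporting them as a clade.
Char. 5: derived state 'yes' in Taxon 1, Taxon 5, and Taxon 9 only — synapomorphy for {Taxon 1, Taxon 5, Taxon 9}.
Most parsimonious ingroup topology: (((Taxon 2,Taxon 6),Taxon 8),((Taxon 5,Taxon 1),Taxon 9)).
The clade {Taxon 1, Taxon 5} is supported by Char. 4: its derived state 'yes' occurs in exactly those taxa and in no other taxon (including the outgroup).

Char. 4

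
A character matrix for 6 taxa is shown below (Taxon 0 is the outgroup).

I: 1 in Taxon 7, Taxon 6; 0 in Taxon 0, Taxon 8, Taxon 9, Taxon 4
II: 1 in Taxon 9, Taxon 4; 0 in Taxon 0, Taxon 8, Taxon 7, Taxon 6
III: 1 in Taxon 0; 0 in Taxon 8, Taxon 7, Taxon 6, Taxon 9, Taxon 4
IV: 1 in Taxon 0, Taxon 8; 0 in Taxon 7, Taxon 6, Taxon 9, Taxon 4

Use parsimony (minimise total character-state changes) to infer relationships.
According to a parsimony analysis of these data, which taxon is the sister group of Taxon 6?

Taxon 7

Character polarity is set by the outgroup: the derived state is whichever differs from the outgroup's state, so for III, IV the derived state is '0', and for the remaining characters it is '1'.
I (derived state '1') is shared by Taxon 6 and Taxon 7 — a synapomorphy uniting that clade.
II (derived state '1') is shared by Taxon 4 and Taxon 9 — a synapomorphy uniting that clade.
III (derived state '0') is shared by all ingroup taxa — unites the whole ingroup.
IV: derived state '0' in Taxon 4, Taxon 6, Taxon 7, and Taxon 9 only — synapomorphy for {Taxon 4, Taxon 6, Taxon 7, Taxon 9}.
Most parsimonious ingroup topology: (Taxon 8,((Taxon 7,Taxon 6),(Taxon 9,Taxon 4))).
Taxon 6 and Taxon 7 form a cherry on this tree, so they are sister taxa.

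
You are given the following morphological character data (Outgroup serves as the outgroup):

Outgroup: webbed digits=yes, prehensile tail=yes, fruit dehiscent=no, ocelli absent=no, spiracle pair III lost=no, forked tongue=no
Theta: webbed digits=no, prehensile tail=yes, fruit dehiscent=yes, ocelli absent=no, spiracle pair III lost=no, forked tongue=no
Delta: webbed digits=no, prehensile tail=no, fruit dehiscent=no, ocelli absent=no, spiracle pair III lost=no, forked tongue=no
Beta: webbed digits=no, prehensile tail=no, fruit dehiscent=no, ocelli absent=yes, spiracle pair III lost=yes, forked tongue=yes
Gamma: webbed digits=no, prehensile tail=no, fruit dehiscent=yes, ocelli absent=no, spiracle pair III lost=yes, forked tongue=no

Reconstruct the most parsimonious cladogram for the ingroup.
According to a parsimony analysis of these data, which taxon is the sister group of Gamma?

Beta

Character polarity is set by the outgroup: the derived state is whichever differs from the outgroup's state, so for webbed digits, prehensile tail the derived state is 'no', and for the remaining characters it is 'yes'.
webbed digits (derived state 'no') is shared by all ingroup taxa — unites the whole ingroup.
prehensile tail (derived state 'no') is shared by Beta, Delta, and Gamma — a synapomorphy uniting that clade.
fruit dehiscent groups Gamma and Theta, which is incompatible with the clades supported by the remaining characters; treating it as convergent (homoplasy) costs fewer steps than any alternative tree.
ocelli absent (derived state 'yes') is unique to Beta (autapomorphy; uninformative for grouping).
Only Beta and Gamma show the derived state 'yes' for spiracle pair III lost, supporting them as a clade.
forked tongue: derived state 'yes' in Beta only — an autapomorphy, so it tells us nothing about relationships among taxa.
Most parsimonious ingroup topology: (Theta,(Delta,(Beta,Gamma))).
Gamma and Beta form a cherry on this tree, so they are sister taxa.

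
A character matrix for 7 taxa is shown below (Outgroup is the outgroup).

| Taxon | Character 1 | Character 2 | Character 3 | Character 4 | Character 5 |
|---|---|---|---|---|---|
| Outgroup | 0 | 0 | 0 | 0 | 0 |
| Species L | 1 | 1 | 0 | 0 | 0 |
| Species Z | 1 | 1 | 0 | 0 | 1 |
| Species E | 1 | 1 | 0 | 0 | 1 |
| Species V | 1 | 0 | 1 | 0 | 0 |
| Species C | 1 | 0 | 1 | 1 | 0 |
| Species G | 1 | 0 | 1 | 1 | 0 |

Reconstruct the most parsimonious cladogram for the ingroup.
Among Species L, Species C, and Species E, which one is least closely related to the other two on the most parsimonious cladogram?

The outgroup has state '0' for every character, so '1' is the derived state throughout.
Character 1 (derived state '1') is shared by all ingroup taxa — unites the whole ingroup.
Only Species E, Species L, and Species Z show the derived state '1' for Character 2, supporting them as a clade.
Only Species C, Species G, and Species V show the derived state '1' for Character 3, supporting them as a clade.
Only Species C and Species G show the derived state '1' for Character 4, supporting them as a clade.
Character 5: derived state '1' in Species E and Species Z only — synapomorphy for {Species E, Species Z}.
Most parsimonious ingroup topology: ((Species L,(Species Z,Species E)),(Species V,(Species C,Species G))).
Species L and Species E share a more recent common ancestor with each other than either does with Species C, so Species C is the least closely related of the three.

Species C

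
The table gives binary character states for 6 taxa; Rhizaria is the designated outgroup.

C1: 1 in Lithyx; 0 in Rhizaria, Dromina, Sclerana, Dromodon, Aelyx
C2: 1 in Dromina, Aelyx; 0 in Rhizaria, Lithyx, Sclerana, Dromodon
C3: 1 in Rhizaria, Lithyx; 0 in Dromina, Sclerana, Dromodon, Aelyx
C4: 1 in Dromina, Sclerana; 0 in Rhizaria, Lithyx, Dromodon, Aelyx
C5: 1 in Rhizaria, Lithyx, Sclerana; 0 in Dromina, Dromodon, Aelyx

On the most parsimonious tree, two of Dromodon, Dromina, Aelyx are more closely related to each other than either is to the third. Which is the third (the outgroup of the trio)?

Dromodon

Character polarity is set by the outgroup: the derived state is whichever differs from the outgroup's state, so for C3, C5 the derived state is '0', and for the remaining characters it is '1'.
C1: derived state '1' in Lithyx only — an autapomorphy, so it tells us nothing about relationships among taxa.
Only Aelyx and Dromina show the derived state '1' for C2, supporting them as a clade.
Only Aelyx, Dromina, Dromodon, and Sclerana show the derived state '0' for C3, supporting them as a clade.
C4 (state '1') occurs in Dromina and Sclerana but conflicts with the nesting implied by the other characters — most parsimoniously interpreted as homoplasy.
C5: derived state '0' in Aelyx, Dromina, and Dromodon only — synapomorphy for {Aelyx, Dromina, Dromodon}.
Most parsimonious ingroup topology: (Lithyx,(((Dromina,Aelyx),Dromodon),Sclerana)).
Dromina and Aelyx share a more recent common ancestor with each other than either does with Dromodon, so Dromodon is the least closely related of the three.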